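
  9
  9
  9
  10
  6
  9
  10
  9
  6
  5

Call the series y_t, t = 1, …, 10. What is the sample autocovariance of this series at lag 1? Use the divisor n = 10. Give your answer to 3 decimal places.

0.516

Mean ȳ = (9 + 9 + 9 + 10 + 6 + 9 + 10 + 9 + 6 + 5)/10 = 8.2000
Σ_{t=1}^{9}(y_t−ȳ)(y_{t+1}−ȳ) = 5.1600
γ_1 = 5.1600 / 10 = 0.516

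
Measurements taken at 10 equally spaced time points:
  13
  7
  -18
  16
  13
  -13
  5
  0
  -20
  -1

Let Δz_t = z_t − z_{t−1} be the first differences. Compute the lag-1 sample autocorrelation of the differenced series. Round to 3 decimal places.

-0.447

First differences Δz: -6, -25, 34, -3, -26, 18, -5, -20, 19
Mean of differences = -1.5556
Numerator Σ(Δz_t−Δz̄)(Δz_{t+1}−Δz̄) = -1606.4198
Denominator Σ(Δz_t−Δz̄)² = 3590.2222
r_1(Δz) = -1606.4198 / 3590.2222 = -0.447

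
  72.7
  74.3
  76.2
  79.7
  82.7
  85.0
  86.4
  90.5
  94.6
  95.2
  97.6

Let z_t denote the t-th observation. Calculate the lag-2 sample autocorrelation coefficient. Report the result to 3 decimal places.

0.488

Mean z̄ = (72.7 + 74.3 + 76.2 + 79.7 + 82.7 + 85.0 + 86.4 + 90.5 + 94.6 + 95.2 + 97.6)/11 = 84.9909
Numerator Σ_{t=1}^{9}(z_t−z̄)(z_{t+2}−z̄) = 372.4707
Denominator Σ(z_t−z̄)² = 763.7691
r_2 = 372.4707 / 763.7691 = 0.488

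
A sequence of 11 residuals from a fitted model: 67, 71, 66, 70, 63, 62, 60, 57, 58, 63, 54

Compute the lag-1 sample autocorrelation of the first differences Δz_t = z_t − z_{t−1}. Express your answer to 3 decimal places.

-0.514

First differences Δz: 4, -5, 4, -7, -1, -2, -3, 1, 5, -9
Mean of differences = -1.3000
Numerator Σ(Δz_t−Δz̄)(Δz_{t+1}−Δz̄) = -108.0900
Denominator Σ(Δz_t−Δz̄)² = 210.1000
r_1(Δz) = -108.0900 / 210.1000 = -0.514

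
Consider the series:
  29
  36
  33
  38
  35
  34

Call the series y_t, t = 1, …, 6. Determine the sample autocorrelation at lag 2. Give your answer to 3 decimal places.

0.244

Mean ȳ = (29 + 36 + 33 + 38 + 35 + 34)/6 = 34.1667
Deviations from mean: -5.1667, 1.8333, -1.1667, 3.8333, 0.8333, -0.1667
Σ(y_t−ȳ)(y_{t+2}−ȳ) = (6.0278) + (7.0278) + (-0.9722) + (-0.6389) = 11.4444
Denominator Σ(y_t−ȳ)² = 46.8333
r_2 = 11.4444 / 46.8333 = 0.244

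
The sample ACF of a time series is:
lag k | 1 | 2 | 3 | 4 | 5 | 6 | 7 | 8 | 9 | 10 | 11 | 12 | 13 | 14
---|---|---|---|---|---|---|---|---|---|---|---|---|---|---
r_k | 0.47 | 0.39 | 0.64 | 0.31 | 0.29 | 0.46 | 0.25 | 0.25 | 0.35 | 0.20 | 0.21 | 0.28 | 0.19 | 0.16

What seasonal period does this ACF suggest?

The largest autocorrelation is r_3 = 0.64; the remaining lags stay at or below 0.47. The elevated value at lag 1 (0.47), dropping to 0.39 at lag 2, reflects decaying short-term dependence rather than seasonality.
The dominant spike at lag 3 indicates a seasonal period of 3.

3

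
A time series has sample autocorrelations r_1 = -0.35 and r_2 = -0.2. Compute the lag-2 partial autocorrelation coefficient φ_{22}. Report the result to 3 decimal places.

-0.368

φ_{22} = (r_2 − r_1²) / (1 − r_1²)
r_1² = (-0.35)² = 0.1225
Numerator = -0.2 − 0.1225 = -0.3225; denominator = 1 − 0.1225 = 0.8775
φ_{22} = -0.3225 / 0.8775 = -0.368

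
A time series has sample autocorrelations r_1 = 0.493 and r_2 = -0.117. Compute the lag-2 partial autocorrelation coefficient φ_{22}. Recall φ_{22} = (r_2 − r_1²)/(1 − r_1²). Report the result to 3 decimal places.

-0.476

φ_{22} = (r_2 − r_1²) / (1 − r_1²)
r_1² = (0.493)² = 0.243049
Numerator = -0.117 − 0.2430 = -0.3600; denominator = 1 − 0.2430 = 0.7570
φ_{22} = -0.3600 / 0.7570 = -0.476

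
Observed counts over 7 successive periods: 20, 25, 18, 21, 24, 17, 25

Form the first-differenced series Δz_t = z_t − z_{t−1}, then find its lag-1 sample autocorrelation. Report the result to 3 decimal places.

First differences Δz: 5, -7, 3, 3, -7, 8
Mean of differences = 0.8333
Numerator Σ(Δz_t−Δz̄)(Δz_{t+1}−Δz̄) = -118.0278
Denominator Σ(Δz_t−Δz̄)² = 200.8333
r_1(Δz) = -118.0278 / 200.8333 = -0.588

-0.588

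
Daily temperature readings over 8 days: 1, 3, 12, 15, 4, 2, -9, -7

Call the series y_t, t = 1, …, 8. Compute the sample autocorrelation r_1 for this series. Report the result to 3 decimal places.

Mean ȳ = (1 + 3 + 12 + 15 + 4 + 2 − 9 − 7)/8 = 2.6250
Deviations from mean: -1.6250, 0.3750, 9.3750, 12.3750, 1.3750, -0.6250, -11.6250, -9.6250
Σ(y_t−ȳ)(y_{t+1}−ȳ) = (-0.6094) + (3.5156) + (116.0156) + (17.0156) + (-0.8594) + (7.2656) + (111.8906) = 254.2344
Denominator Σ(y_t−ȳ)² = 473.8750
r_1 = 254.2344 / 473.8750 = 0.537

0.537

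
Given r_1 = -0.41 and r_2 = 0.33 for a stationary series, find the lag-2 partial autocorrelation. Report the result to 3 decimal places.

φ_{22} = (r_2 − r_1²) / (1 − r_1²)
r_1² = (-0.41)² = 0.1681
Numerator = 0.33 − 0.1681 = 0.1619; denominator = 1 − 0.1681 = 0.8319
φ_{22} = 0.1619 / 0.8319 = 0.195

0.195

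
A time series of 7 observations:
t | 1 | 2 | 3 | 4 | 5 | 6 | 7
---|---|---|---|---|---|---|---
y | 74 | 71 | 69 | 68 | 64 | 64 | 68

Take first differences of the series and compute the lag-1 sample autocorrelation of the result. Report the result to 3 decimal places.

First differences Δy: -3, -2, -1, -4, 0, 4
Mean of differences = -1.0000
Numerator Σ(Δy_t−Δȳ)(Δy_{t+1}−Δȳ) = 4.0000
Denominator Σ(Δy_t−Δȳ)² = 40.0000
r_1(Δy) = 4.0000 / 40.0000 = 0.100

0.100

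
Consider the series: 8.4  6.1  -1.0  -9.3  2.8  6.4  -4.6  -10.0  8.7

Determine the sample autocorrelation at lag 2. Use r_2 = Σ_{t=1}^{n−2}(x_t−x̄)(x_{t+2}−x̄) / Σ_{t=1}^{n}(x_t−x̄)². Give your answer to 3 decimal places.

-0.554

Mean x̄ = (8.4 + 6.1 − 1.0 − 9.3 + 2.8 + 6.4 − 4.6 − 10.0 + 8.7)/9 = 0.8333
Σ(x_t−x̄)(x_{t+2}−x̄) = (-13.8722) + (-53.3689) + (-3.6056) + (-56.4089) + (-10.6856) + (-60.3056) + (-42.7422) = -240.9889
Denominator Σ(x_t−x̄)² = 434.6600
r_2 = -240.9889 / 434.6600 = -0.554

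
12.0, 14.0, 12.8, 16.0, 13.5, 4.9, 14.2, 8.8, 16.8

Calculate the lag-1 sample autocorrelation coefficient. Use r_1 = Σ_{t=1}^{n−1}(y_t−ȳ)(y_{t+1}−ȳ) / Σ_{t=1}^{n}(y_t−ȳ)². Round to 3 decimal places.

Mean ȳ = (12.0 + 14.0 + 12.8 + 16.0 + 13.5 + 4.9 + 14.2 + 8.8 + 16.8)/9 = 12.5556
Numerator Σ_{t=1}^{8}(y_t−ȳ)(y_{t+1}−ȳ) = -38.2898
Denominator Σ(y_t−ȳ)² = 108.6422
r_1 = -38.2898 / 108.6422 = -0.352

-0.352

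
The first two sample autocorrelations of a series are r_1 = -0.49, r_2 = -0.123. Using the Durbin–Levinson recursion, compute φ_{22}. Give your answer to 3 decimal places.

φ_{22} = (r_2 − r_1²) / (1 − r_1²)
r_1² = (-0.49)² = 0.2401
Numerator = -0.123 − 0.2401 = -0.3631; denominator = 1 − 0.2401 = 0.7599
φ_{22} = -0.3631 / 0.7599 = -0.478

-0.478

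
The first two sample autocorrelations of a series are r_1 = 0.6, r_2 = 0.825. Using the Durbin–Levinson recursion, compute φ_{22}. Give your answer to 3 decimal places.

0.727

φ_{22} = (r_2 − r_1²) / (1 − r_1²)
r_1² = (0.6)² = 0.36
Numerator = 0.825 − 0.3600 = 0.4650; denominator = 1 − 0.3600 = 0.6400
φ_{22} = 0.4650 / 0.6400 = 0.727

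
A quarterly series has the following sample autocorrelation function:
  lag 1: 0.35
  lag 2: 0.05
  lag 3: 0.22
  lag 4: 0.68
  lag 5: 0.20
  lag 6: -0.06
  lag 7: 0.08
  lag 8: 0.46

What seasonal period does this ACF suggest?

The largest autocorrelation is r_4 = 0.68, with a weaker echo at lag 8 (0.46); the remaining lags stay at or below 0.35. The elevated value at lag 1 (0.35), dropping to 0.05 at lag 2, reflects decaying short-term dependence rather than seasonality.
The dominant spike at lag 4 indicates a seasonal period of 4.

4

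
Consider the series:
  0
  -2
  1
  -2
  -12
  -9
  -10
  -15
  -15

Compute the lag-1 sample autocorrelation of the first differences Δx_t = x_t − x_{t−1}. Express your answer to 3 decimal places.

First differences Δx: -2, 3, -3, -10, 3, -1, -5, 0
Mean of differences = -1.8750
Numerator Σ(Δx_t−Δx̄)(Δx_{t+1}−Δx̄) = -40.8906
Denominator Σ(Δx_t−Δx̄)² = 128.8750
r_1(Δx) = -40.8906 / 128.8750 = -0.317

-0.317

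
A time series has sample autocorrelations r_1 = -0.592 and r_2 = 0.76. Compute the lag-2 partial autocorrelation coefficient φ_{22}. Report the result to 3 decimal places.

φ_{22} = (r_2 − r_1²) / (1 − r_1²)
r_1² = (-0.592)² = 0.350464
Numerator = 0.76 − 0.3505 = 0.4095; denominator = 1 − 0.3505 = 0.6495
φ_{22} = 0.4095 / 0.6495 = 0.631

0.631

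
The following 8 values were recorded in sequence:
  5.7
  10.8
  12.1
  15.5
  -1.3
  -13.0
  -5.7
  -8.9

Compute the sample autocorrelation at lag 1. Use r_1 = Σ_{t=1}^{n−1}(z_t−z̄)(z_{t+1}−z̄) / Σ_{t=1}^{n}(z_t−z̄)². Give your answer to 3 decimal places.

0.586

Mean z̄ = (5.7 + 10.8 + 12.1 + 15.5 − 1.3 − 13.0 − 5.7 − 8.9)/8 = 1.9000
Deviations from mean: 3.8000, 8.9000, 10.2000, 13.6000, -3.2000, -14.9000, -7.6000, -10.8000
Numerator Σ_{t=1}^{7}(z_t−z̄)(z_{t+1}−z̄) = 462.8000
Denominator Σ(z_t−z̄)² = 789.3000
r_1 = 462.8000 / 789.3000 = 0.586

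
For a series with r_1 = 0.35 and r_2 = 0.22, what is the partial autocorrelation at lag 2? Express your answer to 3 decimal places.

φ_{22} = (r_2 − r_1²) / (1 − r_1²)
r_1² = (0.35)² = 0.1225
Numerator = 0.22 − 0.1225 = 0.0975; denominator = 1 − 0.1225 = 0.8775
φ_{22} = 0.0975 / 0.8775 = 0.111

0.111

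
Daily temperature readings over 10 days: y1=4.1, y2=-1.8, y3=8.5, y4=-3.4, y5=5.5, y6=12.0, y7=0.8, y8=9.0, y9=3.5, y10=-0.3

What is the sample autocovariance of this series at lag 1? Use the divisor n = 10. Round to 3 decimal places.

-10.063

Mean ȳ = (4.1 − 1.8 + 8.5 − 3.4 + 5.5 + 12.0 + 0.8 + 9.0 + 3.5 − 0.3)/10 = 3.7900
Σ_{t=1}^{9}(y_t−ȳ)(y_{t+1}−ȳ) = -100.6331
γ_1 = -100.6331 / 10 = -10.063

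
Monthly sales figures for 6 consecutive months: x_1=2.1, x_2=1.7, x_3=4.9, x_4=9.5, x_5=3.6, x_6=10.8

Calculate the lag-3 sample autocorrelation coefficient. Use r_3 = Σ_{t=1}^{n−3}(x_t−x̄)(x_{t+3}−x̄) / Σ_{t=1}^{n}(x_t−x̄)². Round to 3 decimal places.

Mean x̄ = (2.1 + 1.7 + 4.9 + 9.5 + 3.6 + 10.8)/6 = 5.4333
Deviations from mean: -3.3333, -3.7333, -0.5333, 4.0667, -1.8333, 5.3667
Numerator Σ_{t=1}^{3}(x_t−x̄)(x_{t+3}−x̄) = -9.5733
Denominator Σ(x_t−x̄)² = 74.0333
r_3 = -9.5733 / 74.0333 = -0.129

-0.129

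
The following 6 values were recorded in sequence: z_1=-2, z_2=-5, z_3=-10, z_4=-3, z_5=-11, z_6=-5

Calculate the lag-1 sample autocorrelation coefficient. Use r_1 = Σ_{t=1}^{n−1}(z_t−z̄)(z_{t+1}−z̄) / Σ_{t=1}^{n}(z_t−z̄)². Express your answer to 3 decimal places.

Mean z̄ = (-2 − 5 − 10 − 3 − 11 − 5)/6 = -6.0000
Deviations from mean: 4.0000, 1.0000, -4.0000, 3.0000, -5.0000, 1.0000
Σ(z_t−z̄)(z_{t+1}−z̄) = (4.0000) + (-4.0000) + (-12.0000) + (-15.0000) + (-5.0000) = -32.0000
Denominator Σ(z_t−z̄)² = 68.0000
r_1 = -32.0000 / 68.0000 = -0.471

-0.471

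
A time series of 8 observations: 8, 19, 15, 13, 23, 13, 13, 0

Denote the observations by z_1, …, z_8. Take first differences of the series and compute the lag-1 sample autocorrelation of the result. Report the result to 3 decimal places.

-0.328

First differences Δz: 11, -4, -2, 10, -10, 0, -13
Mean of differences = -1.1429
Numerator Σ(Δz_t−Δz̄)(Δz_{t+1}−Δz̄) = -164.1633
Denominator Σ(Δz_t−Δz̄)² = 500.8571
r_1(Δz) = -164.1633 / 500.8571 = -0.328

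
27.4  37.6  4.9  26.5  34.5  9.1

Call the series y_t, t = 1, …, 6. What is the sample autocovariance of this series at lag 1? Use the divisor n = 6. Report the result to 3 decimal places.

Mean ȳ = (27.4 + 37.6 + 4.9 + 26.5 + 34.5 + 9.1)/6 = 23.3333
Deviations: 4.0667, 14.2667, -18.4333, 3.1667, 11.1667, -14.2333
Σ_{t=1}^{5}(y_t−ȳ)(y_{t+1}−ȳ) = -386.9144
γ_1 = -386.9144 / 6 = -64.486

-64.486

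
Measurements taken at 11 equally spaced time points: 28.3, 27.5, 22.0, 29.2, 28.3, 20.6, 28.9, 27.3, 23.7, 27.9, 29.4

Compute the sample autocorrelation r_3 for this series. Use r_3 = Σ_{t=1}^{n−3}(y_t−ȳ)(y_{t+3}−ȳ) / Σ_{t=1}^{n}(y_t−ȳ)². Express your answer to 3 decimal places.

Mean ȳ = (28.3 + 27.5 + 22.0 + 29.2 + 28.3 + 20.6 + 28.9 + 27.3 + 23.7 + 27.9 + 29.4)/11 = 26.6455
Numerator Σ_{t=1}^{8}(y_t−ȳ)(y_{t+3}−ȳ) = 63.0047
Denominator Σ(y_t−ȳ)² = 94.2073
r_3 = 63.0047 / 94.2073 = 0.669

0.669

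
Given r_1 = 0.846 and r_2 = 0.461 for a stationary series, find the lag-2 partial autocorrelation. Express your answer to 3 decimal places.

φ_{22} = (r_2 − r_1²) / (1 − r_1²)
r_1² = (0.846)² = 0.715716
Numerator = 0.461 − 0.7157 = -0.2547; denominator = 1 − 0.7157 = 0.2843
φ_{22} = -0.2547 / 0.2843 = -0.896

-0.896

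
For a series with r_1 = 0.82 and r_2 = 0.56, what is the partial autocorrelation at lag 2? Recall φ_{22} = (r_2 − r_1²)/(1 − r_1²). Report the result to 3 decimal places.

-0.343

φ_{22} = (r_2 − r_1²) / (1 − r_1²)
r_1² = (0.82)² = 0.6724
Numerator = 0.56 − 0.6724 = -0.1124; denominator = 1 − 0.6724 = 0.3276
φ_{22} = -0.1124 / 0.3276 = -0.343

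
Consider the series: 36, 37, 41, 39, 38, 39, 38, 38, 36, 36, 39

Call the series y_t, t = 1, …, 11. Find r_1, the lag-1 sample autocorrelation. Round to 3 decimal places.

Mean ȳ = (36 + 37 + 41 + 39 + 38 + 39 + 38 + 38 + 36 + 36 + 39)/11 = 37.9091
Numerator Σ_{t=1}^{10}(y_t−ȳ)(y_{t+1}−ȳ) = 3.9917
Denominator Σ(y_t−ȳ)² = 24.9091
r_1 = 3.9917 / 24.9091 = 0.160

0.160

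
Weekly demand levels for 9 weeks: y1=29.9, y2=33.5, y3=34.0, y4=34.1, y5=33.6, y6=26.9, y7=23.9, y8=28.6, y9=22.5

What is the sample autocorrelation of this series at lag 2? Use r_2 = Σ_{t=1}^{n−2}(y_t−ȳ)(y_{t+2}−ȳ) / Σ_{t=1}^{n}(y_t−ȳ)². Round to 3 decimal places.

Mean ȳ = (29.9 + 33.5 + 34.0 + 34.1 + 33.6 + 26.9 + 23.9 + 28.6 + 22.5)/9 = 29.6667
Σ(y_t−ȳ)(y_{t+2}−ȳ) = (1.0111) + (16.9944) + (17.0444) + (-12.2656) + (-22.6822) + (2.9511) + (41.3278) = 44.3811
Denominator Σ(y_t−ȳ)² = 162.0600
r_2 = 44.3811 / 162.0600 = 0.274

0.274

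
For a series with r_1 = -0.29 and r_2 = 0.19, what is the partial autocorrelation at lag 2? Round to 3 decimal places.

0.116

φ_{22} = (r_2 − r_1²) / (1 − r_1²)
r_1² = (-0.29)² = 0.0841
Numerator = 0.19 − 0.0841 = 0.1059; denominator = 1 − 0.0841 = 0.9159
φ_{22} = 0.1059 / 0.9159 = 0.116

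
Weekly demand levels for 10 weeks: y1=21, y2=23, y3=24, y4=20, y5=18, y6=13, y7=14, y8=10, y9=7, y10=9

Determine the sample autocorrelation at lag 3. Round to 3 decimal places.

0.092

Mean ȳ = (21 + 23 + 24 + 20 + 18 + 13 + 14 + 10 + 7 + 9)/10 = 15.9000
Numerator Σ_{t=1}^{7}(y_t−ȳ)(y_{t+3}−ȳ) = 31.0700
Denominator Σ(y_t−ȳ)² = 336.9000
r_3 = 31.0700 / 336.9000 = 0.092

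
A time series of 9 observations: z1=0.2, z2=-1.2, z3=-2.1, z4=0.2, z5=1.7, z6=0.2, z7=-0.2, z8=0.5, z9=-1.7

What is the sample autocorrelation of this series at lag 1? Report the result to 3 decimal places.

Mean z̄ = (0.2 − 1.2 − 2.1 + 0.2 + 1.7 + 0.2 − 0.2 + 0.5 − 1.7)/9 = -0.2667
Numerator Σ_{t=1}^{8}(z_t−z̄)(z_{t+1}−z̄) = 1.2389
Denominator Σ(z_t−z̄)² = 11.4000
r_1 = 1.2389 / 11.4000 = 0.109

0.109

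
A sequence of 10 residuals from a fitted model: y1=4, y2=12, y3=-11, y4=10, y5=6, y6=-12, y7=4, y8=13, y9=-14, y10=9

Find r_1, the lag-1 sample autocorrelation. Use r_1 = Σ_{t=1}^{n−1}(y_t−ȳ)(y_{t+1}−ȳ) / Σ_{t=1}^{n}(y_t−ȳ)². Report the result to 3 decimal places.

Mean ȳ = (4 + 12 − 11 + 10 + 6 − 12 + 4 + 13 − 14 + 9)/10 = 2.1000
Numerator Σ_{t=1}^{9}(y_t−ȳ)(y_{t+1}−ȳ) = -531.2100
Denominator Σ(y_t−ȳ)² = 978.9000
r_1 = -531.2100 / 978.9000 = -0.543

-0.543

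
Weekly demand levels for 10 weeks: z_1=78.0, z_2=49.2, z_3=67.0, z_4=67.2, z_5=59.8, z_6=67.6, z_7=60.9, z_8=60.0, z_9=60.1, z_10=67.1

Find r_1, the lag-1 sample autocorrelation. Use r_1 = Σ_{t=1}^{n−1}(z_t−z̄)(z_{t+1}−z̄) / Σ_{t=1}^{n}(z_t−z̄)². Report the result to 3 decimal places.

-0.529

Mean z̄ = (78.0 + 49.2 + 67.0 + 67.2 + 59.8 + 67.6 + 60.9 + 60.0 + 60.1 + 67.1)/10 = 63.6900
Numerator Σ_{t=1}^{9}(z_t−z̄)(z_{t+1}−z̄) = -272.1681
Denominator Σ(z_t−z̄)² = 514.3490
r_1 = -272.1681 / 514.3490 = -0.529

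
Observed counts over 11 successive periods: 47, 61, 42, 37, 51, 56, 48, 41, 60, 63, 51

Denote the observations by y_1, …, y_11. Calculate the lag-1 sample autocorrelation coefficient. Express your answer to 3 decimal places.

Mean ȳ = (47 + 61 + 42 + 37 + 51 + 56 + 48 + 41 + 60 + 63 + 51)/11 = 50.6364
Numerator Σ_{t=1}^{10}(y_t−ȳ)(y_{t+1}−ȳ) = 28.8678
Denominator Σ(y_t−ȳ)² = 750.5455
r_1 = 28.8678 / 750.5455 = 0.038

0.038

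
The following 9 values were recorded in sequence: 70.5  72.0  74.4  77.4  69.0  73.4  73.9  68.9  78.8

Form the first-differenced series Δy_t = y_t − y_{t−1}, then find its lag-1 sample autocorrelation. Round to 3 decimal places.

First differences Δy: 1.5, 2.4, 3.0, -8.4, 4.4, 0.5, -5.0, 9.9
Mean of differences = 1.0375
Numerator Σ(Δy_t−Δȳ)(Δy_{t+1}−Δȳ) = -99.0202
Denominator Σ(Δy_t−Δȳ)² = 221.5788
r_1(Δy) = -99.0202 / 221.5788 = -0.447

-0.447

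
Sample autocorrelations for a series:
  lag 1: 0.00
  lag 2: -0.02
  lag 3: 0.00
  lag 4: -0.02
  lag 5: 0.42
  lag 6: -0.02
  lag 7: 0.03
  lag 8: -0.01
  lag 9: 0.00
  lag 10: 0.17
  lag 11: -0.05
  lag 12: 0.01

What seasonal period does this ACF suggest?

5

The largest autocorrelation is r_5 = 0.42, with a weaker echo at lag 10 (0.17); the remaining lags stay at or below 0.03.
The dominant spike at lag 5 indicates a seasonal period of 5.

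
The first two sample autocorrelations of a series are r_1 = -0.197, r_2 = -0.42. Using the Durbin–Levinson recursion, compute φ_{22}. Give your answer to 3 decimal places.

φ_{22} = (r_2 − r_1²) / (1 − r_1²)
r_1² = (-0.197)² = 0.038809
Numerator = -0.42 − 0.0388 = -0.4588; denominator = 1 − 0.0388 = 0.9612
φ_{22} = -0.4588 / 0.9612 = -0.477

-0.477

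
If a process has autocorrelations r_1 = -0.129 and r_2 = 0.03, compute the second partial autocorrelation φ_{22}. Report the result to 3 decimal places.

0.014

φ_{22} = (r_2 − r_1²) / (1 − r_1²)
r_1² = (-0.129)² = 0.016641
Numerator = 0.03 − 0.0166 = 0.0134; denominator = 1 − 0.0166 = 0.9834
φ_{22} = 0.0134 / 0.9834 = 0.014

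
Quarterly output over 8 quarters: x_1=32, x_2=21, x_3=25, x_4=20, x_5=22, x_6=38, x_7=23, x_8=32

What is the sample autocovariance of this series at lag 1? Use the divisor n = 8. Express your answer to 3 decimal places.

Mean x̄ = (32 + 21 + 25 + 20 + 22 + 38 + 23 + 32)/8 = 26.6250
Deviations: 5.3750, -5.6250, -1.6250, -6.6250, -4.6250, 11.3750, -3.6250, 5.3750
Σ_{t=1}^{7}(x_t−x̄)(x_{t+1}−x̄) = -93.0156
γ_1 = -93.0156 / 8 = -11.627

-11.627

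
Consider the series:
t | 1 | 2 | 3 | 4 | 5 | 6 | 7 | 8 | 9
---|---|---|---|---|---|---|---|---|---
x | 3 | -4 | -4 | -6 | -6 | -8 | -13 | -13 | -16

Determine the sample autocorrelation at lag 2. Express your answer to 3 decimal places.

Mean x̄ = (3 − 4 − 4 − 6 − 6 − 8 − 13 − 13 − 16)/9 = -7.4444
Numerator Σ_{t=1}^{7}(x_t−x̄)(x_{t+2}−x̄) = 87.7160
Denominator Σ(x_t−x̄)² = 272.2222
r_2 = 87.7160 / 272.2222 = 0.322

0.322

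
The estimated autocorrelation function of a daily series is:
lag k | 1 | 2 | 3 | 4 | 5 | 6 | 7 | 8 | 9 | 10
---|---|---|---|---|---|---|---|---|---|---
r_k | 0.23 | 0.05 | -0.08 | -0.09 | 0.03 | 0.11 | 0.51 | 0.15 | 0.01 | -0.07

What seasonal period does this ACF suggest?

The largest autocorrelation is r_7 = 0.51; the remaining lags stay at or below 0.23. The elevated value at lag 1 (0.23), dropping to 0.05 at lag 2, reflects decaying short-term dependence rather than seasonality.
The dominant spike at lag 7 indicates a seasonal period of 7.

7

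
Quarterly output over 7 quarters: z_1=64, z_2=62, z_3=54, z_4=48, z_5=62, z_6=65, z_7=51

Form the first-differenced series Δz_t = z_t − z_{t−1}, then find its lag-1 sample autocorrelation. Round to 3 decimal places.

First differences Δz: -2, -8, -6, 14, 3, -14
Mean of differences = -2.1667
Numerator Σ(Δz_t−Δz̄)(Δz_{t+1}−Δz̄) = -18.1944
Denominator Σ(Δz_t−Δz̄)² = 476.8333
r_1(Δz) = -18.1944 / 476.8333 = -0.038

-0.038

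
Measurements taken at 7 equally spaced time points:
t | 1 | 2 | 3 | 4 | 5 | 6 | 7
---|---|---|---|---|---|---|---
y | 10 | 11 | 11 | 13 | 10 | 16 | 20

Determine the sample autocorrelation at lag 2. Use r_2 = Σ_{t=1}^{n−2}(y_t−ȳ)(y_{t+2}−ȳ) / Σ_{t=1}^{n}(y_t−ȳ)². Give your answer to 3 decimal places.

Mean ȳ = (10 + 11 + 11 + 13 + 10 + 16 + 20)/7 = 13.0000
Σ(y_t−ȳ)(y_{t+2}−ȳ) = (6.0000) + (0.0000) + (6.0000) + (0.0000) + (-21.0000) = -9.0000
Denominator Σ(y_t−ȳ)² = 84.0000
r_2 = -9.0000 / 84.0000 = -0.107

-0.107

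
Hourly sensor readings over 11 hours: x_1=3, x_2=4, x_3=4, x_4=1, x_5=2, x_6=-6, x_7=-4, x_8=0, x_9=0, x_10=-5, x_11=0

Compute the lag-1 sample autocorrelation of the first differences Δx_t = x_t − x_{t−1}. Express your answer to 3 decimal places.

-0.325

First differences Δx: 1, 0, -3, 1, -8, 2, 4, 0, -5, 5
Mean of differences = -0.3000
Numerator Σ(Δx_t−Δx̄)(Δx_{t+1}−Δx̄) = -46.7900
Denominator Σ(Δx_t−Δx̄)² = 144.1000
r_1(Δx) = -46.7900 / 144.1000 = -0.325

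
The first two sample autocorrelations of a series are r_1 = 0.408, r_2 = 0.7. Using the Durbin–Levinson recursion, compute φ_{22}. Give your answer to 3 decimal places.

0.640

φ_{22} = (r_2 − r_1²) / (1 − r_1²)
r_1² = (0.408)² = 0.166464
Numerator = 0.7 − 0.1665 = 0.5335; denominator = 1 − 0.1665 = 0.8335
φ_{22} = 0.5335 / 0.8335 = 0.640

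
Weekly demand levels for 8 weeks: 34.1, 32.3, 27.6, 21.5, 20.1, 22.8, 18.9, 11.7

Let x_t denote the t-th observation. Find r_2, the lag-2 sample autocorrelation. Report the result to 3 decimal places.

0.098

Mean x̄ = (34.1 + 32.3 + 27.6 + 21.5 + 20.1 + 22.8 + 18.9 + 11.7)/8 = 23.6250
Deviations from mean: 10.4750, 8.6750, 3.9750, -2.1250, -3.5250, -0.8250, -4.7250, -11.9250
Σ(x_t−x̄)(x_{t+2}−x̄) = (41.6381) + (-18.4344) + (-14.0119) + (1.7531) + (16.6556) + (9.8381) = 37.4388
Denominator Σ(x_t−x̄)² = 382.9350
r_2 = 37.4388 / 382.9350 = 0.098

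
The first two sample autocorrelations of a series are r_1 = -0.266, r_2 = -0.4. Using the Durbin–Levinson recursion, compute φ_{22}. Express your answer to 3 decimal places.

-0.507

φ_{22} = (r_2 − r_1²) / (1 − r_1²)
r_1² = (-0.266)² = 0.070756
Numerator = -0.4 − 0.0708 = -0.4708; denominator = 1 − 0.0708 = 0.9292
φ_{22} = -0.4708 / 0.9292 = -0.507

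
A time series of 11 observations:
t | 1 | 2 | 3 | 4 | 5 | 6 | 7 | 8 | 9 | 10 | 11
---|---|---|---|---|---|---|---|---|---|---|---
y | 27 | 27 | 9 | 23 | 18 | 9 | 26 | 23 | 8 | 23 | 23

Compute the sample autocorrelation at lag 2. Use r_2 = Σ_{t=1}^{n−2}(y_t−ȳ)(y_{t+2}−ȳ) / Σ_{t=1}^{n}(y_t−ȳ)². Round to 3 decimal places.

Mean ȳ = (27 + 27 + 9 + 23 + 18 + 9 + 26 + 23 + 8 + 23 + 23)/11 = 19.6364
Numerator Σ_{t=1}^{9}(y_t−ȳ)(y_{t+2}−ȳ) = -219.9917
Denominator Σ(y_t−ȳ)² = 558.5455
r_2 = -219.9917 / 558.5455 = -0.394

-0.394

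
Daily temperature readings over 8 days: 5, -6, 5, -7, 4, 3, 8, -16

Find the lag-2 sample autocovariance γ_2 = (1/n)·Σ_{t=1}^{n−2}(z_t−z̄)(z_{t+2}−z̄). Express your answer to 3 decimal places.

Mean z̄ = (5 − 6 + 5 − 7 + 4 + 3 + 8 − 16)/8 = -0.5000
Deviations: 5.5000, -5.5000, 5.5000, -6.5000, 4.5000, 3.5000, 8.5000, -15.5000
Σ_{t=1}^{6}(z_t−z̄)(z_{t+2}−z̄) = 52.0000
γ_2 = 52.0000 / 8 = 6.500

6.500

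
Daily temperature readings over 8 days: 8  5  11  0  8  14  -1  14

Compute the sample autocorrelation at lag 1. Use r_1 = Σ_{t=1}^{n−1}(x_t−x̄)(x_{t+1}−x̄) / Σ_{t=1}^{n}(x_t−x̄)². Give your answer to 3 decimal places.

Mean x̄ = (8 + 5 + 11 + 0 + 8 + 14 − 1 + 14)/8 = 7.3750
Deviations from mean: 0.6250, -2.3750, 3.6250, -7.3750, 0.6250, 6.6250, -8.3750, 6.6250
Numerator Σ_{t=1}^{7}(x_t−x̄)(x_{t+1}−x̄) = -148.2656
Denominator Σ(x_t−x̄)² = 231.8750
r_1 = -148.2656 / 231.8750 = -0.639

-0.639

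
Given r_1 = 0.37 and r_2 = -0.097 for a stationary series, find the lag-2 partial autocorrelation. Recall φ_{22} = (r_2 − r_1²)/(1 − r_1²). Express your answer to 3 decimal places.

φ_{22} = (r_2 − r_1²) / (1 − r_1²)
r_1² = (0.37)² = 0.1369
Numerator = -0.097 − 0.1369 = -0.2339; denominator = 1 − 0.1369 = 0.8631
φ_{22} = -0.2339 / 0.8631 = -0.271

-0.271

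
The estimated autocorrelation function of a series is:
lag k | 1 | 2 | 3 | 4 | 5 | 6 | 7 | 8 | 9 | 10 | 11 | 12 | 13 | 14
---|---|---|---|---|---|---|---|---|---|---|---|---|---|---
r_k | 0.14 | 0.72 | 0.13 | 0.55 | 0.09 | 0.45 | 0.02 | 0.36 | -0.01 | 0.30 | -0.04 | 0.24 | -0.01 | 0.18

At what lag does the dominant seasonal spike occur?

The largest autocorrelation is r_2 = 0.72, with weaker echoes at lags 4 (0.55), 6 (0.45), 8 (0.36), 10 (0.30), 12 (0.24) and 14 (0.18); the remaining lags stay at or below 0.14.
The dominant spike at lag 2 indicates a seasonal period of 2.

2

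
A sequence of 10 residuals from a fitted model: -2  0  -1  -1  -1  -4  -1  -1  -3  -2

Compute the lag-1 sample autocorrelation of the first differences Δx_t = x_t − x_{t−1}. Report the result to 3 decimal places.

First differences Δx: 2, -1, 0, 0, -3, 3, 0, -2, 1
Mean of differences = 0.0000
Numerator Σ(Δx_t−Δx̄)(Δx_{t+1}−Δx̄) = -13.0000
Denominator Σ(Δx_t−Δx̄)² = 28.0000
r_1(Δx) = -13.0000 / 28.0000 = -0.464

-0.464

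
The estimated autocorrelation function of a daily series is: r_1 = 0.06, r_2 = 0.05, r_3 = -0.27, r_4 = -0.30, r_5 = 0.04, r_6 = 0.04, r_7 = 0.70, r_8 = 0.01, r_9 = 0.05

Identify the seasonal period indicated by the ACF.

The largest autocorrelation is r_7 = 0.70; the remaining lags stay at or below 0.06.
The dominant spike at lag 7 indicates a seasonal period of 7.

7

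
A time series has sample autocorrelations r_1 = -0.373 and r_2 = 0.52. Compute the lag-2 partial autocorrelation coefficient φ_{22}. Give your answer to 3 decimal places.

0.442

φ_{22} = (r_2 − r_1²) / (1 − r_1²)
r_1² = (-0.373)² = 0.139129
Numerator = 0.52 − 0.1391 = 0.3809; denominator = 1 − 0.1391 = 0.8609
φ_{22} = 0.3809 / 0.8609 = 0.442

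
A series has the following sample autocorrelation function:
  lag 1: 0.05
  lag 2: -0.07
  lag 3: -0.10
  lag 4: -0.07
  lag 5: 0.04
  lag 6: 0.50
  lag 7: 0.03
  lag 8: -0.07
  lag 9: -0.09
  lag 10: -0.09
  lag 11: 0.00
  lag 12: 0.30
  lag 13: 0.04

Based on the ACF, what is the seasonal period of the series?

6

The largest autocorrelation is r_6 = 0.50, with a weaker echo at lag 12 (0.30); the remaining lags stay at or below 0.05.
The dominant spike at lag 6 indicates a seasonal period of 6.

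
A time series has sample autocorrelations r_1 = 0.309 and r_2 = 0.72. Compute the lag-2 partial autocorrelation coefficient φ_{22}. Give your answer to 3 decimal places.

0.690

φ_{22} = (r_2 − r_1²) / (1 − r_1²)
r_1² = (0.309)² = 0.095481
Numerator = 0.72 − 0.0955 = 0.6245; denominator = 1 − 0.0955 = 0.9045
φ_{22} = 0.6245 / 0.9045 = 0.690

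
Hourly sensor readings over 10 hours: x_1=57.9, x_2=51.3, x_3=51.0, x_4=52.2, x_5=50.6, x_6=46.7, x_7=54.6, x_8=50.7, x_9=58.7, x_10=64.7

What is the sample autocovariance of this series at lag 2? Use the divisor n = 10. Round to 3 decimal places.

Mean x̄ = (57.9 + 51.3 + 51.0 + 52.2 + 50.6 + 46.7 + 54.6 + 50.7 + 58.7 + 64.7)/10 = 53.8400
Σ_{t=1}^{8}(x_t−x̄)(x_{t+2}−x̄) = 3.0968
γ_2 = 3.0968 / 10 = 0.310

0.310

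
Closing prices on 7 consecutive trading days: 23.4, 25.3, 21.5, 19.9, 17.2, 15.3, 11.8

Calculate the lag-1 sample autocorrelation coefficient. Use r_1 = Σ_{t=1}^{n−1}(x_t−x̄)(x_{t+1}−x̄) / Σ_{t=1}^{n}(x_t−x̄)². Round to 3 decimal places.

Mean x̄ = (23.4 + 25.3 + 21.5 + 19.9 + 17.2 + 15.3 + 11.8)/7 = 19.2000
Deviations from mean: 4.2000, 6.1000, 2.3000, 0.7000, -2.0000, -3.9000, -7.4000
Σ(x_t−x̄)(x_{t+1}−x̄) = (25.6200) + (14.0300) + (1.6100) + (-1.4000) + (7.8000) + (28.8600) = 76.5200
Denominator Σ(x_t−x̄)² = 134.6000
r_1 = 76.5200 / 134.6000 = 0.568

0.568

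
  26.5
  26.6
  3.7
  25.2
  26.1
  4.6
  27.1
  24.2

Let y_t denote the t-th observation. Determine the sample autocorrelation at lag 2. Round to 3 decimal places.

-0.366

Mean ȳ = (26.5 + 26.6 + 3.7 + 25.2 + 26.1 + 4.6 + 27.1 + 24.2)/8 = 20.5000
Deviations from mean: 6.0000, 6.1000, -16.8000, 4.7000, 5.6000, -15.9000, 6.6000, 3.7000
Σ(y_t−ȳ)(y_{t+2}−ȳ) = (-100.8000) + (28.6700) + (-94.0800) + (-74.7300) + (36.9600) + (-58.8300) = -262.8100
Denominator Σ(y_t−ȳ)² = 718.9600
r_2 = -262.8100 / 718.9600 = -0.366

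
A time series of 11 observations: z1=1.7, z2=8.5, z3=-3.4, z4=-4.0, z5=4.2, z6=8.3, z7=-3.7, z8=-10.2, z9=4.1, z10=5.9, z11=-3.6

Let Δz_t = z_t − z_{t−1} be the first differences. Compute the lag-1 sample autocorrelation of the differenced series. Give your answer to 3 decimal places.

First differences Δz: 6.8, -11.9, -0.6, 8.2, 4.1, -12.0, -6.5, 14.3, 1.8, -9.5
Mean of differences = -0.5300
Numerator Σ(Δz_t−Δz̄)(Δz_{t+1}−Δz̄) = -102.2489
Denominator Σ(Δz_t−Δz̄)² = 753.6810
r_1(Δz) = -102.2489 / 753.6810 = -0.136

-0.136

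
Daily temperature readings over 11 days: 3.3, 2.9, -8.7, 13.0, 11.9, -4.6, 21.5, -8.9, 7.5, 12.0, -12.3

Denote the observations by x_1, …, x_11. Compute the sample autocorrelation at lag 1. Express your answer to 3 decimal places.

Mean x̄ = (3.3 + 2.9 − 8.7 + 13.0 + 11.9 − 4.6 + 21.5 − 8.9 + 7.5 + 12.0 − 12.3)/11 = 3.4182
Numerator Σ_{t=1}^{10}(x_t−x̄)(x_{t+1}−x̄) = -614.3712
Denominator Σ(x_t−x̄)² = 1191.2364
r_1 = -614.3712 / 1191.2364 = -0.516

-0.516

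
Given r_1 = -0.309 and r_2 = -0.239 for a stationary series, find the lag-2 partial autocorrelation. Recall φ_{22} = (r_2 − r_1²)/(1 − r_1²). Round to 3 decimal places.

-0.370

φ_{22} = (r_2 − r_1²) / (1 − r_1²)
r_1² = (-0.309)² = 0.095481
Numerator = -0.239 − 0.0955 = -0.3345; denominator = 1 − 0.0955 = 0.9045
φ_{22} = -0.3345 / 0.9045 = -0.370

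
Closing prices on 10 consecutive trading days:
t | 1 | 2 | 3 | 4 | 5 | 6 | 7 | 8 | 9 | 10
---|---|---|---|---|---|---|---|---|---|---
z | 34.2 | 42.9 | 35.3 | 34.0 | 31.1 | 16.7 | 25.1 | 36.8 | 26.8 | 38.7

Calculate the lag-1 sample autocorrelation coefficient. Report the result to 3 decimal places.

Mean z̄ = (34.2 + 42.9 + 35.3 + 34.0 + 31.1 + 16.7 + 25.1 + 36.8 + 26.8 + 38.7)/10 = 32.1600
Numerator Σ_{t=1}^{9}(z_t−z̄)(z_{t+1}−z̄) = 92.3124
Denominator Σ(z_t−z̄)² = 515.7640
r_1 = 92.3124 / 515.7640 = 0.179

0.179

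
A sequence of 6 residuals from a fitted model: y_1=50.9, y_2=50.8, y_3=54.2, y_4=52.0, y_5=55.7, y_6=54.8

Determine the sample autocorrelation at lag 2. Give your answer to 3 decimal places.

Mean ȳ = (50.9 + 50.8 + 54.2 + 52.0 + 55.7 + 54.8)/6 = 53.0667
Deviations from mean: -2.1667, -2.2667, 1.1333, -1.0667, 2.6333, 1.7333
Σ(y_t−ȳ)(y_{t+2}−ȳ) = (-2.4556) + (2.4178) + (2.9844) + (-1.8489) = 1.0978
Denominator Σ(y_t−ȳ)² = 22.1933
r_2 = 1.0978 / 22.1933 = 0.049

0.049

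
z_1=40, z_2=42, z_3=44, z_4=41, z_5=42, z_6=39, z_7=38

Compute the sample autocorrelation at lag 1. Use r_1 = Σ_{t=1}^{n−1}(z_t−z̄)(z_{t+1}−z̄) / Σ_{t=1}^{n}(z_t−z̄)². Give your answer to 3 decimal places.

0.258

Mean z̄ = (40 + 42 + 44 + 41 + 42 + 39 + 38)/7 = 40.8571
Σ(z_t−z̄)(z_{t+1}−z̄) = (-0.9796) + (3.5918) + (0.4490) + (0.1633) + (-2.1224) + (5.3061) = 6.4082
Denominator Σ(z_t−z̄)² = 24.8571
r_1 = 6.4082 / 24.8571 = 0.258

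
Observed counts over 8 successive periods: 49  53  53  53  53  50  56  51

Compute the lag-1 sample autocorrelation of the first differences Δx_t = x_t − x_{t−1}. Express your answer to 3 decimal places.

-0.573

First differences Δx: 4, 0, 0, 0, -3, 6, -5
Mean of differences = 0.2857
Numerator Σ(Δx_t−Δx̄)(Δx_{t+1}−Δx̄) = -48.9388
Denominator Σ(Δx_t−Δx̄)² = 85.4286
r_1(Δx) = -48.9388 / 85.4286 = -0.573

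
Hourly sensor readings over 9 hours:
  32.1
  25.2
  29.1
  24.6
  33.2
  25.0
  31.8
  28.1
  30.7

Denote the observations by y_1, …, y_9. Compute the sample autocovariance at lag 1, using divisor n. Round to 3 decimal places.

Mean ȳ = (32.1 + 25.2 + 29.1 + 24.6 + 33.2 + 25.0 + 31.8 + 28.1 + 30.7)/9 = 28.8667
Σ_{t=1}^{8}(y_t−ȳ)(y_{t+1}−ȳ) = -63.9478
γ_1 = -63.9478 / 9 = -7.105

-7.105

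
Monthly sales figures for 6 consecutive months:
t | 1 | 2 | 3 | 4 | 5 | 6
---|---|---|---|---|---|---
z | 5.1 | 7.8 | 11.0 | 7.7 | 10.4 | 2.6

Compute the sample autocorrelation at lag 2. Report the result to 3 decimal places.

0.021

Mean z̄ = (5.1 + 7.8 + 11.0 + 7.7 + 10.4 + 2.6)/6 = 7.4333
Deviations from mean: -2.3333, 0.3667, 3.5667, 0.2667, 2.9667, -4.8333
Σ(z_t−z̄)(z_{t+2}−z̄) = (-8.3222) + (0.0978) + (10.5811) + (-1.2889) = 1.0678
Denominator Σ(z_t−z̄)² = 50.5333
r_2 = 1.0678 / 50.5333 = 0.021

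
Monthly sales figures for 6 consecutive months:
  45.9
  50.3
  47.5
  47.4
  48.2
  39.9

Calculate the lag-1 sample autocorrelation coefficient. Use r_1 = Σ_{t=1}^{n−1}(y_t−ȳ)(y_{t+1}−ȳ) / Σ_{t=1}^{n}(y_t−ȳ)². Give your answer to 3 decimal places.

Mean ȳ = (45.9 + 50.3 + 47.5 + 47.4 + 48.2 + 39.9)/6 = 46.5333
Deviations from mean: -0.6333, 3.7667, 0.9667, 0.8667, 1.6667, -6.6333
Numerator Σ_{t=1}^{5}(y_t−ȳ)(y_{t+1}−ȳ) = -7.5178
Denominator Σ(y_t−ȳ)² = 63.0533
r_1 = -7.5178 / 63.0533 = -0.119

-0.119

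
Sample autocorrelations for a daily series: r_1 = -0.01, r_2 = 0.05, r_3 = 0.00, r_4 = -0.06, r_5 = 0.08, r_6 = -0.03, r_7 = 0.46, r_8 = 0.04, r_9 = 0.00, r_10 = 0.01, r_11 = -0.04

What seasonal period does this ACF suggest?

The largest autocorrelation is r_7 = 0.46; the remaining lags stay at or below 0.08.
The dominant spike at lag 7 indicates a seasonal period of 7.

7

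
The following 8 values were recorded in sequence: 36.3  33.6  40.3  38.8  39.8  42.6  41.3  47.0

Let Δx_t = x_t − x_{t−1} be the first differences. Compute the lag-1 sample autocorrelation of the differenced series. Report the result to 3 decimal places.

First differences Δx: -2.7, 6.7, -1.5, 1.0, 2.8, -1.3, 5.7
Mean of differences = 1.5286
Numerator Σ(Δx_t−Δx̄)(Δx_{t+1}−Δx̄) = -51.9965
Denominator Σ(Δx_t−Δx̄)² = 81.0943
r_1(Δx) = -51.9965 / 81.0943 = -0.641

-0.641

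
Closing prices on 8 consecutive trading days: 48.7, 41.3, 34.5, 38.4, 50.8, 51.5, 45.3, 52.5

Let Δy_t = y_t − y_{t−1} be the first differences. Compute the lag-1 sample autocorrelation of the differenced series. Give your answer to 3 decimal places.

First differences Δy: -7.4, -6.8, 3.9, 12.4, 0.7, -6.2, 7.2
Mean of differences = 0.5429
Numerator Σ(Δy_t−Δȳ)(Δy_{t+1}−Δȳ) = 29.3939
Denominator Σ(Δy_t−Δȳ)² = 358.6771
r_1(Δy) = 29.3939 / 358.6771 = 0.082

0.082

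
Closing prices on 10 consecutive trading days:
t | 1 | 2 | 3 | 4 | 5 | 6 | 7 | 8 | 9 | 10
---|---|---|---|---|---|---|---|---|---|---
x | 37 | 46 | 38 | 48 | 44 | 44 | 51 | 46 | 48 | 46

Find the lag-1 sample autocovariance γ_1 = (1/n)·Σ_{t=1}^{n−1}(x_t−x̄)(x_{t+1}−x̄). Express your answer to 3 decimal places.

Mean x̄ = (37 + 46 + 38 + 48 + 44 + 44 + 51 + 46 + 48 + 46)/10 = 44.8000
Σ_{t=1}^{9}(x_t−x̄)(x_{t+1}−x̄) = -31.0400
γ_1 = -31.0400 / 10 = -3.104

-3.104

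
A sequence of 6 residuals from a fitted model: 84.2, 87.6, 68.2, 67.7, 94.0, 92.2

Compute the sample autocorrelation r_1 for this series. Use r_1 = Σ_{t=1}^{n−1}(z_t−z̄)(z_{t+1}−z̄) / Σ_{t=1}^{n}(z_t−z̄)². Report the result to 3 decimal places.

0.127

Mean z̄ = (84.2 + 87.6 + 68.2 + 67.7 + 94.0 + 92.2)/6 = 82.3167
Deviations from mean: 1.8833, 5.2833, -14.1167, -14.6167, 11.6833, 9.8833
Σ(z_t−z̄)(z_{t+1}−z̄) = (9.9503) + (-74.5831) + (206.3386) + (-170.7714) + (115.4703) = 86.4047
Denominator Σ(z_t−z̄)² = 678.5683
r_1 = 86.4047 / 678.5683 = 0.127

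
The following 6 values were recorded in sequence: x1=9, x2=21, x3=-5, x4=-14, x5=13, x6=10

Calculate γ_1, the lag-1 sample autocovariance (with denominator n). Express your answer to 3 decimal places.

Mean x̄ = (9 + 21 − 5 − 14 + 13 + 10)/6 = 5.6667
Σ_{t=1}^{5}(x_t−x̄)(x_{t+1}−x̄) = -15.1111
γ_1 = -15.1111 / 6 = -2.519

-2.519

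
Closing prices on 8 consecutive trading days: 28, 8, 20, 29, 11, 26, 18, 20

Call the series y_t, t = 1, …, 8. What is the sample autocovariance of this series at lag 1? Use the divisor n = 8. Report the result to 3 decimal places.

-30.375

Mean ȳ = (28 + 8 + 20 + 29 + 11 + 26 + 18 + 20)/8 = 20.0000
Σ_{t=1}^{7}(y_t−ȳ)(y_{t+1}−ȳ) = -243.0000
γ_1 = -243.0000 / 8 = -30.375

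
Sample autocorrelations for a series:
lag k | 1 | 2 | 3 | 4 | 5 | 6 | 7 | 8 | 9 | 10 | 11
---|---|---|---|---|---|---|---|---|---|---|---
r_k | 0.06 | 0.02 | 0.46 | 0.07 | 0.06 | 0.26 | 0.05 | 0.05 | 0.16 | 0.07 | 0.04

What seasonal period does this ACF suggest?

3

The largest autocorrelation is r_3 = 0.46, with weaker echoes at lags 6 (0.26) and 9 (0.16); the remaining lags stay at or below 0.07.
The dominant spike at lag 3 indicates a seasonal period of 3.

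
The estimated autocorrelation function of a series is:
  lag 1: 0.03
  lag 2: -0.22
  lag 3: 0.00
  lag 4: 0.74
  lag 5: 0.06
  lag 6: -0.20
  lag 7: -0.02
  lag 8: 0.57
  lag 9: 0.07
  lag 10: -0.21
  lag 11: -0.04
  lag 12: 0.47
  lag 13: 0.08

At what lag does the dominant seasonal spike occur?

4

The largest autocorrelation is r_4 = 0.74, with weaker echoes at lags 8 (0.57) and 12 (0.47); the remaining lags stay at or below 0.08.
The dominant spike at lag 4 indicates a seasonal period of 4.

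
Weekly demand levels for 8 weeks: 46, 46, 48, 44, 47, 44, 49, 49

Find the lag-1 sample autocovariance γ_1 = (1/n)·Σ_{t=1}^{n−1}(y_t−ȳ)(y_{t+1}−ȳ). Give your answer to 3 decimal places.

Mean ȳ = (46 + 46 + 48 + 44 + 47 + 44 + 49 + 49)/8 = 46.6250
Σ_{t=1}^{7}(y_t−ȳ)(y_{t+1}−ȳ) = -6.6406
γ_1 = -6.6406 / 8 = -0.830

-0.830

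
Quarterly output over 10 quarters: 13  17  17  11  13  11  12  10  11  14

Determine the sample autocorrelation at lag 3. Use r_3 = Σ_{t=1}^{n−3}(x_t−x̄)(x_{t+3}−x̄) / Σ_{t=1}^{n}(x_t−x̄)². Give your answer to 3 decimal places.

-0.064

Mean x̄ = (13 + 17 + 17 + 11 + 13 + 11 + 12 + 10 + 11 + 14)/10 = 12.9000
Numerator Σ_{t=1}^{7}(x_t−x̄)(x_{t+3}−x̄) = -3.5300
Denominator Σ(x_t−x̄)² = 54.9000
r_3 = -3.5300 / 54.9000 = -0.064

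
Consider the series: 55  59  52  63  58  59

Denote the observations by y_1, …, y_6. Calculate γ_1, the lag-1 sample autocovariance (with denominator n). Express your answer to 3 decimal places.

Mean ȳ = (55 + 59 + 52 + 63 + 58 + 59)/6 = 57.6667
Deviations: -2.6667, 1.3333, -5.6667, 5.3333, 0.3333, 1.3333
Σ_{t=1}^{5}(y_t−ȳ)(y_{t+1}−ȳ) = -39.1111
γ_1 = -39.1111 / 6 = -6.519

-6.519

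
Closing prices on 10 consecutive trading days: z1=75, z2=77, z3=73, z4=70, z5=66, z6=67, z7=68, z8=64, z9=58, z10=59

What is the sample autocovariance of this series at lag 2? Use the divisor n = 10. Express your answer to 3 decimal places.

Mean z̄ = (75 + 77 + 73 + 70 + 66 + 67 + 68 + 64 + 58 + 59)/10 = 67.7000
Σ_{t=1}^{8}(z_t−z̄)(z_{t+2}−z̄) = 80.8200
γ_2 = 80.8200 / 10 = 8.082

8.082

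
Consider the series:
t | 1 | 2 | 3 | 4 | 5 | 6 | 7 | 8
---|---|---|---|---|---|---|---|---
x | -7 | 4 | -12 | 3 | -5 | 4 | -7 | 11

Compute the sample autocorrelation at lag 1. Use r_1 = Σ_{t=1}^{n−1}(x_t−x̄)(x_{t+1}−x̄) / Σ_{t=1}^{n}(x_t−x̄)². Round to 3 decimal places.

-0.640

Mean x̄ = (-7 + 4 − 12 + 3 − 5 + 4 − 7 + 11)/8 = -1.1250
Numerator Σ_{t=1}^{7}(x_t−x̄)(x_{t+1}−x̄) = -267.8906
Denominator Σ(x_t−x̄)² = 418.8750
r_1 = -267.8906 / 418.8750 = -0.640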